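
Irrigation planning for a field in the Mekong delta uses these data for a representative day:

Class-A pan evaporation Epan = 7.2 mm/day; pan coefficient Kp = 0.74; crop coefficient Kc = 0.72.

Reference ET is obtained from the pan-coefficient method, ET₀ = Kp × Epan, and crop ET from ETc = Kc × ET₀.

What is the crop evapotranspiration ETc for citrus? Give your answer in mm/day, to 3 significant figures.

3.84 mm/day

ET₀ = 0.74 × 7.2 = 5.3280 mm/d
ETc = Kc × ET₀ = 0.72 × 5.3280 = 3.8362 mm/d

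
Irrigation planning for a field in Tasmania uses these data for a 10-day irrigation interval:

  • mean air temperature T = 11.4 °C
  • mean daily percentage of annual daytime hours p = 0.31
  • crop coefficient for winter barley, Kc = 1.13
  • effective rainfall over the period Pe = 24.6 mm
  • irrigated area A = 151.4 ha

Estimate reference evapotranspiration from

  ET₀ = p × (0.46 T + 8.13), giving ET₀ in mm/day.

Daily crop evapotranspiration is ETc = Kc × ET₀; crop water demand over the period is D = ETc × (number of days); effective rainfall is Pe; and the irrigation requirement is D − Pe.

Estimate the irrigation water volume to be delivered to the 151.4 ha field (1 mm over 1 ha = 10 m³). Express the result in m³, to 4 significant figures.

33690 m³

ET₀ = 0.31 × (0.46 × 11.4 + 8.13) = 0.31 × 13.374 = 4.1459 mm/d
ETc = Kc × ET₀ = 1.13 × 4.1459 = 4.6849 mm/d
Crop demand D = ETc × 10 d = 4.6849 × 10 = 46.849 mm
D − Pe = 46.849 − 24.6 = 22.249 mm
Volume = 22.249 mm × 151.4 ha × 10 = 33685.0 m³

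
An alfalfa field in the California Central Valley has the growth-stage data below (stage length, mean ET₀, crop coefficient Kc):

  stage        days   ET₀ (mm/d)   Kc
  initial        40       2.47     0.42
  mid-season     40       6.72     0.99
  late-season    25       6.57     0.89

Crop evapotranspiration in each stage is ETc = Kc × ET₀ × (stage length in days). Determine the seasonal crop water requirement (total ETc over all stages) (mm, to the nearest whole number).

initial: 0.42 × 2.47 × 40 = 41.50 mm
mid-season: 0.99 × 6.72 × 40 = 266.11 mm
late-season: 0.89 × 6.57 × 25 = 146.18 mm
Seasonal total = 453.79 mm

454 mm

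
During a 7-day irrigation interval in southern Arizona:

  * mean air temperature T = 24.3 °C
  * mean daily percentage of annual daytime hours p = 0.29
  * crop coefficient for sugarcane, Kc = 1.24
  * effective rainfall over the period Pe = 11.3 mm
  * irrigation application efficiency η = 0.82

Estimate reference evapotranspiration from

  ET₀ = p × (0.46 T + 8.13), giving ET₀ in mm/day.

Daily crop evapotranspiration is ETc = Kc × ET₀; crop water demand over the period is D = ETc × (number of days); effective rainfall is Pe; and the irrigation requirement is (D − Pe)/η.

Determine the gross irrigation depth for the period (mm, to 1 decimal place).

45.5 mm

ET₀ = 0.29 × (0.46 × 24.3 + 8.13) = 0.29 × 19.308 = 5.5993 mm/d
ETc = Kc × ET₀ = 1.24 × 5.5993 = 6.9431 mm/d
Crop demand D = ETc × 7 d = 6.9431 × 7 = 48.602 mm
D − Pe = 48.602 − 11.3 = 37.302 mm
Gross irrigation = 37.302 / 0.82 = 45.490 mm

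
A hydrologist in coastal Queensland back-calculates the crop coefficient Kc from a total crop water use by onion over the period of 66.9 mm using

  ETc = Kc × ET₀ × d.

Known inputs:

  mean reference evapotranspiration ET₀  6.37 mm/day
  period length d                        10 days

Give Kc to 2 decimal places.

ETc = Kc × ET₀ × d  ⇒  Kc = ETc / (ET₀ × d)
Kc = 66.9 / (6.37 × 10) = 66.9 / 63.70 = 1.0502

1.05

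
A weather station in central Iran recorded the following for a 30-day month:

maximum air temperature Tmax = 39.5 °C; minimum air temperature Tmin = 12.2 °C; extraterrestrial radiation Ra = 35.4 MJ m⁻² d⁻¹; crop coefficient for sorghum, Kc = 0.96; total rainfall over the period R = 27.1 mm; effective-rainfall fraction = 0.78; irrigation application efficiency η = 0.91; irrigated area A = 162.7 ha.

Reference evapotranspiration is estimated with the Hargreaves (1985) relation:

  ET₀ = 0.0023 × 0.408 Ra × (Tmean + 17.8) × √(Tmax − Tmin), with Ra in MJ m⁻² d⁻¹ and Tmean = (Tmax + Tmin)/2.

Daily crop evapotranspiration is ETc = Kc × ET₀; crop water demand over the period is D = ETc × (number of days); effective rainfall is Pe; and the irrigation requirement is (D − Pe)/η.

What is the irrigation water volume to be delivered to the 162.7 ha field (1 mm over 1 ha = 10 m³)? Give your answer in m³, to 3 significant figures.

Tmean = (39.5 + 12.2)/2 = 25.85 °C
0.408 Ra = 0.408 × 35.4 = 14.4432 mm/d equivalent
ET₀ = 0.0023 × 14.4432 × (25.85 + 17.8) × √27.3 = 0.0023 × 14.4432 × 43.65 × 5.2249 = 7.5762 mm/d
ETc = Kc × ET₀ = 0.96 × 7.5762 = 7.2732 mm/d
Crop demand D = ETc × 30 d = 7.2732 × 30 = 218.196 mm
Pe = 0.78 × 27.1 = 21.138 mm
D − Pe = 218.196 − 21.138 = 197.058 mm
Gross irrigation = 197.058 / 0.91 = 216.547 mm
Volume = 216.547 mm × 162.7 ha × 10 = 352322.0 m³

352000 m³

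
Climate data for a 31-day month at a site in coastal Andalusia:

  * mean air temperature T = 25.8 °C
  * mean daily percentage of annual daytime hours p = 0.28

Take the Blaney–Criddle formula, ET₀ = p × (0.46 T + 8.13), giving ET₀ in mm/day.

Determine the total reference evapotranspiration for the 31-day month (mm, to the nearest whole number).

174 mm

ET₀ = 0.28 × (0.46 × 25.8 + 8.13) = 0.28 × 19.998 = 5.5994 mm/d
Monthly total = 5.5994 × 31 = 173.581 mm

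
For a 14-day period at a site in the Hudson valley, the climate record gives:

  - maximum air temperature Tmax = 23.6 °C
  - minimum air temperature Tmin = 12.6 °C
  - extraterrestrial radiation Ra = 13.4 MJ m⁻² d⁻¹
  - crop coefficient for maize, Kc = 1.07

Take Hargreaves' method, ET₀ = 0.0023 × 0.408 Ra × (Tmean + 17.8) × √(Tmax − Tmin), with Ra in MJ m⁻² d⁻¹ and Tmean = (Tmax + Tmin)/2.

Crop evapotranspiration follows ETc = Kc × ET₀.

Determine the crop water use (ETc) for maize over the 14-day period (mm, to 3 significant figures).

22.4 mm

Tmean = (23.6 + 12.6)/2 = 18.10 °C
0.408 Ra = 0.408 × 13.4 = 5.4672 mm/d equivalent
ET₀ = 0.0023 × 5.4672 × (18.10 + 17.8) × √11.0 = 0.0023 × 5.4672 × 35.90 × 3.3166 = 1.4972 mm/d
ETc = Kc × ET₀ = 1.07 × 1.4972 = 1.6020 mm/d
Over 14 days: 1.6020 × 14 = 22.428 mm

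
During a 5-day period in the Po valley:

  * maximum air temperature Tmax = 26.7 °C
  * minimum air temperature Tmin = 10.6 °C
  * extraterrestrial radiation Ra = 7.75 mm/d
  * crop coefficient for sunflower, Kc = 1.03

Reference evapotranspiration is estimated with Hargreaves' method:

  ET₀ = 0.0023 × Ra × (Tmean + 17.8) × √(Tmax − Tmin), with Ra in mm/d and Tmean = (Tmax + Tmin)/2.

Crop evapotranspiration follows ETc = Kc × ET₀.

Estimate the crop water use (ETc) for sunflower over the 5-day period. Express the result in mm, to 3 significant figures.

13.4 mm

Tmean = (26.7 + 10.6)/2 = 18.65 °C
ET₀ = 0.0023 × 7.75 × (18.65 + 17.8) × √16.1 = 0.0023 × 7.75 × 36.45 × 4.0125 = 2.6070 mm/d
ETc = Kc × ET₀ = 1.03 × 2.6070 = 2.6852 mm/d
Over 5 days: 2.6852 × 5 = 13.426 mm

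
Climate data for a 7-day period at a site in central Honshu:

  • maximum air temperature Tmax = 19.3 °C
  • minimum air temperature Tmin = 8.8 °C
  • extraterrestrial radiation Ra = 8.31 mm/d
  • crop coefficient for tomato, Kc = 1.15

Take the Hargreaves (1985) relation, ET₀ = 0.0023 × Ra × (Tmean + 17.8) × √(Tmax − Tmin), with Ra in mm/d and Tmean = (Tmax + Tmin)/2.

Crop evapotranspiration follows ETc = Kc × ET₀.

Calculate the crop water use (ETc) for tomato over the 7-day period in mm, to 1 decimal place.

Tmean = (19.3 + 8.8)/2 = 14.05 °C
ET₀ = 0.0023 × 8.31 × (14.05 + 17.8) × √10.5 = 0.0023 × 8.31 × 31.85 × 3.2404 = 1.9726 mm/d
ETc = Kc × ET₀ = 1.15 × 1.9726 = 2.2685 mm/d
Over 7 days: 2.2685 × 7 = 15.880 mm

15.9 mm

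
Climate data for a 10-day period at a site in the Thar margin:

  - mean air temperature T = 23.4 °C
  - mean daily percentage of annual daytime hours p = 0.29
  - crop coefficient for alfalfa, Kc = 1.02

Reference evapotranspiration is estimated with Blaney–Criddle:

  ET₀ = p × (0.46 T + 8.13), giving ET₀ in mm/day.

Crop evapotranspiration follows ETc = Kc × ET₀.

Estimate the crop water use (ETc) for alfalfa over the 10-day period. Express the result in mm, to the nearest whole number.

ET₀ = 0.29 × (0.46 × 23.4 + 8.13) = 0.29 × 18.894 = 5.4793 mm/d
ETc = Kc × ET₀ = 1.02 × 5.4793 = 5.5889 mm/d
Over 10 days: 5.5889 × 10 = 55.889 mm

56 mm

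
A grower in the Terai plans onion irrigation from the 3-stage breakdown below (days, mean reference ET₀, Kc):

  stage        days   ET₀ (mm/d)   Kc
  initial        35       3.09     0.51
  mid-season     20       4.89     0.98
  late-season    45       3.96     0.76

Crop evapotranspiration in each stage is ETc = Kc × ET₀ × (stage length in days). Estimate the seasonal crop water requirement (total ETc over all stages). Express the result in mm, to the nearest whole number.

initial: 0.51 × 3.09 × 35 = 55.16 mm
mid-season: 0.98 × 4.89 × 20 = 95.84 mm
late-season: 0.76 × 3.96 × 45 = 135.43 mm
Seasonal total = 286.43 mm

286 mm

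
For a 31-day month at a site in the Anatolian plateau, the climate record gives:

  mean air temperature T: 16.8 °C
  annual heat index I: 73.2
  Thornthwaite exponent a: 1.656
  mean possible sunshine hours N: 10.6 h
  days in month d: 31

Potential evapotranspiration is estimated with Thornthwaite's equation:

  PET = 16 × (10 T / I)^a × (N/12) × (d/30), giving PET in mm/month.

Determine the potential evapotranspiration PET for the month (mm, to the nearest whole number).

10T/I = 10 × 16.8 / 73.2 = 2.2951
(10T/I)^a = 2.2951^1.656 = 3.9581
Uncorrected PET = 16 × 3.9581 = 63.330 mm
Correction = (N/12)(d/30) = (10.6/12)(31/30) = 0.9128
PET = 63.330 × 0.9128 = 57.808 mm/month

58 mm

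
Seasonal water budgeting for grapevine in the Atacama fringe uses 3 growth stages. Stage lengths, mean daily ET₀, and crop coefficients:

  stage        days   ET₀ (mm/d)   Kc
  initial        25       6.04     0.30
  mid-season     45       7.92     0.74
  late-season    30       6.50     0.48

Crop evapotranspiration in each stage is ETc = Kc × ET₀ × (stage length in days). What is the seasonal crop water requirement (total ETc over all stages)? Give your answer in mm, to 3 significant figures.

initial: 0.30 × 6.04 × 25 = 45.30 mm
mid-season: 0.74 × 7.92 × 45 = 263.74 mm
late-season: 0.48 × 6.50 × 30 = 93.60 mm
Seasonal total = 402.64 mm

403 mm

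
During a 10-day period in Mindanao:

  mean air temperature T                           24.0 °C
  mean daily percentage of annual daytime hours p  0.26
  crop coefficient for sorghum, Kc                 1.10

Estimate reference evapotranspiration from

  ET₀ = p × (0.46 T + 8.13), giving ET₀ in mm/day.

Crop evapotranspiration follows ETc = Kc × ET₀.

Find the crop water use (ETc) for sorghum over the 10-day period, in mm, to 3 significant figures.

ET₀ = 0.26 × (0.46 × 24.0 + 8.13) = 0.26 × 19.170 = 4.9842 mm/d
ETc = Kc × ET₀ = 1.10 × 4.9842 = 5.4826 mm/d
Over 10 days: 5.4826 × 10 = 54.826 mm

54.8 mm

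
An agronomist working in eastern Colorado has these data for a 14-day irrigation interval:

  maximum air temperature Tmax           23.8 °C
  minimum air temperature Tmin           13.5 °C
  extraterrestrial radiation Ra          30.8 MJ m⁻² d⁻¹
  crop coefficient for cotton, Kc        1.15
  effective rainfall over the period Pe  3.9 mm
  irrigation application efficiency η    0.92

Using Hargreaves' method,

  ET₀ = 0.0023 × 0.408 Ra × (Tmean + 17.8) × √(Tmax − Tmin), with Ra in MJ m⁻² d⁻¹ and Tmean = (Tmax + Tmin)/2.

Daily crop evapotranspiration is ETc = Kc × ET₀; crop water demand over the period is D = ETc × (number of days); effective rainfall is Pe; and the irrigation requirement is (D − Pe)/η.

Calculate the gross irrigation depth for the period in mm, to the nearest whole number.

Tmean = (23.8 + 13.5)/2 = 18.65 °C
0.408 Ra = 0.408 × 30.8 = 12.5664 mm/d equivalent
ET₀ = 0.0023 × 12.5664 × (18.65 + 17.8) × √10.3 = 0.0023 × 12.5664 × 36.45 × 3.2094 = 3.3811 mm/d
ETc = Kc × ET₀ = 1.15 × 3.3811 = 3.8883 mm/d
Crop demand D = ETc × 14 d = 3.8883 × 14 = 54.436 mm
D − Pe = 54.436 − 3.9 = 50.536 mm
Gross irrigation = 50.536 / 0.92 = 54.930 mm

55 mm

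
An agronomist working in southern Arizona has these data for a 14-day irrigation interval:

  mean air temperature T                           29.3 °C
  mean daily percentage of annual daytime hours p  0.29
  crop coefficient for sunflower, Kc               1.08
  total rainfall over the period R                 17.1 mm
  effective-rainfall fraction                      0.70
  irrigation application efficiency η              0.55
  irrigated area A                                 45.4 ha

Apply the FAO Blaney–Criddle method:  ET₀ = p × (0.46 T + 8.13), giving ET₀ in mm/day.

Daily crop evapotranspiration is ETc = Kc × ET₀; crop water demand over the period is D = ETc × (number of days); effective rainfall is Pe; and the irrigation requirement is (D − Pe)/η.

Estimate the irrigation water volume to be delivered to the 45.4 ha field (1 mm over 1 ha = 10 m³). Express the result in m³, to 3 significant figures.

ET₀ = 0.29 × (0.46 × 29.3 + 8.13) = 0.29 × 21.608 = 6.2663 mm/d
ETc = Kc × ET₀ = 1.08 × 6.2663 = 6.7676 mm/d
Crop demand D = ETc × 14 d = 6.7676 × 14 = 94.746 mm
Pe = 0.70 × 17.1 = 11.970 mm
D − Pe = 94.746 − 11.970 = 82.776 mm
Gross irrigation = 82.776 / 0.55 = 150.502 mm
Volume = 150.502 mm × 45.4 ha × 10 = 68327.9 m³

68300 m³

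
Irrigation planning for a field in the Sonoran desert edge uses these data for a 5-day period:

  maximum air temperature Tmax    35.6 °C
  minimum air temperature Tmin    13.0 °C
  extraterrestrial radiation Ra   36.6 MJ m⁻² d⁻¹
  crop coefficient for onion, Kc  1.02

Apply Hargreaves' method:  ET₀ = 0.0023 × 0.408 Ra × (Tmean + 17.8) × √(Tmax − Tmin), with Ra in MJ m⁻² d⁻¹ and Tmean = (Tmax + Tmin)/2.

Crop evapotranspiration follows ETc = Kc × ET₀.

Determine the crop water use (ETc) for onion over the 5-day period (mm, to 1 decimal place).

Tmean = (35.6 + 13.0)/2 = 24.30 °C
0.408 Ra = 0.408 × 36.6 = 14.9328 mm/d equivalent
ET₀ = 0.0023 × 14.9328 × (24.30 + 17.8) × √22.6 = 0.0023 × 14.9328 × 42.10 × 4.7539 = 6.8739 mm/d
ETc = Kc × ET₀ = 1.02 × 6.8739 = 7.0114 mm/d
Over 5 days: 7.0114 × 5 = 35.057 mm

35.1 mm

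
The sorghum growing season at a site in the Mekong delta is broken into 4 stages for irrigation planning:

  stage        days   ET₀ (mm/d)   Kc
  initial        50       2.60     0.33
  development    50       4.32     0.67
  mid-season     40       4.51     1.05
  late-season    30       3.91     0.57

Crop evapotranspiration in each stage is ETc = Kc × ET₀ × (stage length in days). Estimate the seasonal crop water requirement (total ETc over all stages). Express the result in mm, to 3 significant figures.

444 mm

initial: 0.33 × 2.60 × 50 = 42.90 mm
development: 0.67 × 4.32 × 50 = 144.72 mm
mid-season: 1.05 × 4.51 × 40 = 189.42 mm
late-season: 0.57 × 3.91 × 30 = 66.86 mm
Seasonal total = 443.90 mm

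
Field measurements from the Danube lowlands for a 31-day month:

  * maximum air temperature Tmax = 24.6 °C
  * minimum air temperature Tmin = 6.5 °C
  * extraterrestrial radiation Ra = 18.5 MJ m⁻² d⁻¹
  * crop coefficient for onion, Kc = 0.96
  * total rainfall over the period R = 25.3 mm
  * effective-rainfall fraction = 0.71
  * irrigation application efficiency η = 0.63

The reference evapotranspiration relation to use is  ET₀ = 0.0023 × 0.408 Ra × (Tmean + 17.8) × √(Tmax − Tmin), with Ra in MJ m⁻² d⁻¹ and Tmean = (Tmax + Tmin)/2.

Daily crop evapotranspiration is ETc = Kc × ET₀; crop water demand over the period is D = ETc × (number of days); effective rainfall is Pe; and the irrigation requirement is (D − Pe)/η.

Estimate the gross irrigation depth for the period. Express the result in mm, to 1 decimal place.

Tmean = (24.6 + 6.5)/2 = 15.55 °C
0.408 Ra = 0.408 × 18.5 = 7.5480 mm/d equivalent
ET₀ = 0.0023 × 7.5480 × (15.55 + 17.8) × √18.1 = 0.0023 × 7.5480 × 33.35 × 4.2544 = 2.4632 mm/d
ETc = Kc × ET₀ = 0.96 × 2.4632 = 2.3647 mm/d
Crop demand D = ETc × 31 d = 2.3647 × 31 = 73.306 mm
Pe = 0.71 × 25.3 = 17.963 mm
D − Pe = 73.306 − 17.963 = 55.343 mm
Gross irrigation = 55.343 / 0.63 = 87.846 mm

87.8 mm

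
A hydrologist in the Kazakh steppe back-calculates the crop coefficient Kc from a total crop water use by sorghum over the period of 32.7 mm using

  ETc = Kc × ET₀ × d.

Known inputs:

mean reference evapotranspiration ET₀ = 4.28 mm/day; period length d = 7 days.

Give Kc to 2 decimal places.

ETc = Kc × ET₀ × d  ⇒  Kc = ETc / (ET₀ × d)
Kc = 32.7 / (4.28 × 7) = 32.7 / 29.96 = 1.0915

1.09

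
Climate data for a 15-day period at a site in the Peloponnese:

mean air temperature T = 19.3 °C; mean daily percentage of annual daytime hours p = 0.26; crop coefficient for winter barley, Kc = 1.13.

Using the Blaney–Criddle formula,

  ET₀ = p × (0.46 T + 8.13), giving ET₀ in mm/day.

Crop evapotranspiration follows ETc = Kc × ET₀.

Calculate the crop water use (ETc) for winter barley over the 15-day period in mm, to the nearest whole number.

75 mm

ET₀ = 0.26 × (0.46 × 19.3 + 8.13) = 0.26 × 17.008 = 4.4221 mm/d
ETc = Kc × ET₀ = 1.13 × 4.4221 = 4.9970 mm/d
Over 15 days: 4.9970 × 15 = 74.955 mm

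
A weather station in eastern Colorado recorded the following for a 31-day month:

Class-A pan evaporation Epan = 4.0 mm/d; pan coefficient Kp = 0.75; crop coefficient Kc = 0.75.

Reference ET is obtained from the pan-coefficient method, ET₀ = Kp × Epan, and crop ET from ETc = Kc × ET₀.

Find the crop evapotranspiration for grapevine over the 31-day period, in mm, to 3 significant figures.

69.8 mm

ET₀ = 0.75 × 4.0 = 3.0000 mm/d
ETc = Kc × ET₀ = 0.75 × 3.0000 = 2.2500 mm/d
Over 31 days: 2.2500 × 31 = 69.750 mm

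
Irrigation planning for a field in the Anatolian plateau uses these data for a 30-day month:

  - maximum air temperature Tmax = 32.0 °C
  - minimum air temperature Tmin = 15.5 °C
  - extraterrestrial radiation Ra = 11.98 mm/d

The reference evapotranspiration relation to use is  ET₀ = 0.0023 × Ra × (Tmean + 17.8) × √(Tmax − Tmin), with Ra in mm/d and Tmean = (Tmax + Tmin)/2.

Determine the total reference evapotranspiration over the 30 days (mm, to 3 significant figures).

140 mm

Tmean = (32.0 + 15.5)/2 = 23.75 °C
ET₀ = 0.0023 × 11.98 × (23.75 + 17.8) × √16.5 = 0.0023 × 11.98 × 41.55 × 4.0620 = 4.6505 mm/d
Over 30 days: 4.6505 × 30 = 139.515 mm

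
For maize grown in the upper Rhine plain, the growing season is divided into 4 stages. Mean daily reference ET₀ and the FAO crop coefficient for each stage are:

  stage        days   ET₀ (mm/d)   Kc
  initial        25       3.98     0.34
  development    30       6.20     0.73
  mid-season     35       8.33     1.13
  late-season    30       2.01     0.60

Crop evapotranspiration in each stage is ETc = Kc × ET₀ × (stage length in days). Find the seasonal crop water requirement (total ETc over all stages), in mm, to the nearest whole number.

535 mm

initial: 0.34 × 3.98 × 25 = 33.83 mm
development: 0.73 × 6.20 × 30 = 135.78 mm
mid-season: 1.13 × 8.33 × 35 = 329.45 mm
late-season: 0.60 × 2.01 × 30 = 36.18 mm
Seasonal total = 535.24 mm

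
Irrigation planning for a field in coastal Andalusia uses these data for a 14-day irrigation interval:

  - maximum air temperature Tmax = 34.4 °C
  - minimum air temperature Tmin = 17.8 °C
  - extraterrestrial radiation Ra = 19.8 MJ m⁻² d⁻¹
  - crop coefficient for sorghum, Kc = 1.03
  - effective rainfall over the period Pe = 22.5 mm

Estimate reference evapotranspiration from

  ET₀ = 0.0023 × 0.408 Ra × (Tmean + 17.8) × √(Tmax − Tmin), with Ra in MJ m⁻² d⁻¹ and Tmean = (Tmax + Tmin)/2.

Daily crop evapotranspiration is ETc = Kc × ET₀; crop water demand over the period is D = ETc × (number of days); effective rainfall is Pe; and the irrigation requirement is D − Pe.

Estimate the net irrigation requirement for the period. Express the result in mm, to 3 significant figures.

25.4 mm

Tmean = (34.4 + 17.8)/2 = 26.10 °C
0.408 Ra = 0.408 × 19.8 = 8.0784 mm/d equivalent
ET₀ = 0.0023 × 8.0784 × (26.10 + 17.8) × √16.6 = 0.0023 × 8.0784 × 43.90 × 4.0743 = 3.3233 mm/d
ETc = Kc × ET₀ = 1.03 × 3.3233 = 3.4230 mm/d
Crop demand D = ETc × 14 d = 3.4230 × 14 = 47.922 mm
D − Pe = 47.922 − 22.5 = 25.422 mm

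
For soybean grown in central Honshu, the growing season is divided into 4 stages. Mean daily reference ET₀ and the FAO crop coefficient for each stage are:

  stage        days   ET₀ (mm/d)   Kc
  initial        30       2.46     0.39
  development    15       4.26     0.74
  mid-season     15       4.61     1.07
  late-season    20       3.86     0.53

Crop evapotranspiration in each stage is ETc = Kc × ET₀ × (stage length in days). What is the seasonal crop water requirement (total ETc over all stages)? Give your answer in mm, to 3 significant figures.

initial: 0.39 × 2.46 × 30 = 28.78 mm
development: 0.74 × 4.26 × 15 = 47.29 mm
mid-season: 1.07 × 4.61 × 15 = 73.99 mm
late-season: 0.53 × 3.86 × 20 = 40.92 mm
Seasonal total = 190.98 mm

191 mm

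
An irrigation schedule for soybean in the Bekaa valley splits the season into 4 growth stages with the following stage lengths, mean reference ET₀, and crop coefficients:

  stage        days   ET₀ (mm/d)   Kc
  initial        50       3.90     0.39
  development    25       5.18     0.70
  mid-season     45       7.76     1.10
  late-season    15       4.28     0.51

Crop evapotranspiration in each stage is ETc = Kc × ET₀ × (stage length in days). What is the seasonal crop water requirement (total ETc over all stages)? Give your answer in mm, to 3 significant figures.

584 mm

initial: 0.39 × 3.90 × 50 = 76.05 mm
development: 0.70 × 5.18 × 25 = 90.65 mm
mid-season: 1.10 × 7.76 × 45 = 384.12 mm
late-season: 0.51 × 4.28 × 15 = 32.74 mm
Seasonal total = 583.56 mm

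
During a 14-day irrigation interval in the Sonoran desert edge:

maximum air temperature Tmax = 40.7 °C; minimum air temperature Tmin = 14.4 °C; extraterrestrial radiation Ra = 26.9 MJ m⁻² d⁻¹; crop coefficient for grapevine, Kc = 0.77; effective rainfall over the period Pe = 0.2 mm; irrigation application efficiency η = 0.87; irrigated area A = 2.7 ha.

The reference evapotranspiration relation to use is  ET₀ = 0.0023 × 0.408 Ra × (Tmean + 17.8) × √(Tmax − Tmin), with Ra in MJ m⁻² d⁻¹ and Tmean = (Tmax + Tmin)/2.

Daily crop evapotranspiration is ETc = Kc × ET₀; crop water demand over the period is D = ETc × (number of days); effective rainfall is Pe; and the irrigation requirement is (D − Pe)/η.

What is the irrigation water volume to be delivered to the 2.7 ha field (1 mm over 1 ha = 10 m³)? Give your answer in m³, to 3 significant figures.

1960 m³

Tmean = (40.7 + 14.4)/2 = 27.55 °C
0.408 Ra = 0.408 × 26.9 = 10.9752 mm/d equivalent
ET₀ = 0.0023 × 10.9752 × (27.55 + 17.8) × √26.3 = 0.0023 × 10.9752 × 45.35 × 5.1284 = 5.8708 mm/d
ETc = Kc × ET₀ = 0.77 × 5.8708 = 4.5205 mm/d
Crop demand D = ETc × 14 d = 4.5205 × 14 = 63.287 mm
D − Pe = 63.287 − 0.2 = 63.087 mm
Gross irrigation = 63.087 / 0.87 = 72.514 mm
Volume = 72.514 mm × 2.7 ha × 10 = 1957.9 m³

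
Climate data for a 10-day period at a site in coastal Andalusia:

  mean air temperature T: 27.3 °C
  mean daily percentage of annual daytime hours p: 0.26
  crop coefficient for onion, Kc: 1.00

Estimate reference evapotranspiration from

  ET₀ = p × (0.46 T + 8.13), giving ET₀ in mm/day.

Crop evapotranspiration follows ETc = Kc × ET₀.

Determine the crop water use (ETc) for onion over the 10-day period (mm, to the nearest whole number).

ET₀ = 0.26 × (0.46 × 27.3 + 8.13) = 0.26 × 20.688 = 5.3789 mm/d
ETc = Kc × ET₀ = 1.00 × 5.3789 = 5.3789 mm/d
Over 10 days: 5.3789 × 10 = 53.789 mm

54 mm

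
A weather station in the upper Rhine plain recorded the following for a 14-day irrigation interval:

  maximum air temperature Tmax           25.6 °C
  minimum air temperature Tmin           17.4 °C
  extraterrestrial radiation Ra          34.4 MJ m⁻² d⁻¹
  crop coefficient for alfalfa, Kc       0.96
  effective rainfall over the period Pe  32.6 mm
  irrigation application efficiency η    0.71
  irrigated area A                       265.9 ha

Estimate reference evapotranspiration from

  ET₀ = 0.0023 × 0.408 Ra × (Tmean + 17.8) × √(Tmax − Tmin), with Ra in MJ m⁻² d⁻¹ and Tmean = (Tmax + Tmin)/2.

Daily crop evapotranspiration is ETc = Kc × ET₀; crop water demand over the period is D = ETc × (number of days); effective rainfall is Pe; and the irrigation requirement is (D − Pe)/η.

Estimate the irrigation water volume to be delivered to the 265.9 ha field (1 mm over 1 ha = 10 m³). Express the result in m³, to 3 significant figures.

60800 m³

Tmean = (25.6 + 17.4)/2 = 21.50 °C
0.408 Ra = 0.408 × 34.4 = 14.0352 mm/d equivalent
ET₀ = 0.0023 × 14.0352 × (21.50 + 17.8) × √8.2 = 0.0023 × 14.0352 × 39.30 × 2.8636 = 3.6329 mm/d
ETc = Kc × ET₀ = 0.96 × 3.6329 = 3.4876 mm/d
Crop demand D = ETc × 14 d = 3.4876 × 14 = 48.826 mm
D − Pe = 48.826 − 32.6 = 16.226 mm
Gross irrigation = 16.226 / 0.71 = 22.854 mm
Volume = 22.854 mm × 265.9 ha × 10 = 60768.8 m³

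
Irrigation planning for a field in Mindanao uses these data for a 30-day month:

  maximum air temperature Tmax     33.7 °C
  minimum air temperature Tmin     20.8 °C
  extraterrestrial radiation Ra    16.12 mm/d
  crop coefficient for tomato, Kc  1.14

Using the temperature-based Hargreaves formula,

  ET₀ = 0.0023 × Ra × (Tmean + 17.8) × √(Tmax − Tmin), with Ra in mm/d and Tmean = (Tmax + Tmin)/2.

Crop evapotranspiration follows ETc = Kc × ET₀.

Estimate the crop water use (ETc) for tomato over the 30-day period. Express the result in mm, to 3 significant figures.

Tmean = (33.7 + 20.8)/2 = 27.25 °C
ET₀ = 0.0023 × 16.12 × (27.25 + 17.8) × √12.9 = 0.0023 × 16.12 × 45.05 × 3.5917 = 5.9991 mm/d
ETc = Kc × ET₀ = 1.14 × 5.9991 = 6.8390 mm/d
Over 30 days: 6.8390 × 30 = 205.170 mm

205 mm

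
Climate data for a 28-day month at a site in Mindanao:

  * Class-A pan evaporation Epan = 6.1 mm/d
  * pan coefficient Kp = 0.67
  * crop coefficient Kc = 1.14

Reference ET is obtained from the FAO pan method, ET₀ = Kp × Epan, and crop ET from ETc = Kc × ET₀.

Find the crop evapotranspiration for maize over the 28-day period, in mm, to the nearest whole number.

ET₀ = 0.67 × 6.1 = 4.0870 mm/d
ETc = Kc × ET₀ = 1.14 × 4.0870 = 4.6592 mm/d
Over 28 days: 4.6592 × 28 = 130.458 mm

130 mm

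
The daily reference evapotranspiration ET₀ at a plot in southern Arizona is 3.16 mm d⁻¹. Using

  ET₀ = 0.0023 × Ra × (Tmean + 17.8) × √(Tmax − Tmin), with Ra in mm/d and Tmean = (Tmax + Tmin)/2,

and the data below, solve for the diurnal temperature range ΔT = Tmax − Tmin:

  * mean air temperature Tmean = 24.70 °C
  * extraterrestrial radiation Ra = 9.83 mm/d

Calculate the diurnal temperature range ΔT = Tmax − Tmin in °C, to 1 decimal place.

10.8 °C

√ΔT = ET₀ / [0.0023 × Ra × (Tmean+17.8)] = 3.16 / (0.0023 × 9.83 × 42.50) = 3.2886
ΔT = 3.2886² = 10.815 °C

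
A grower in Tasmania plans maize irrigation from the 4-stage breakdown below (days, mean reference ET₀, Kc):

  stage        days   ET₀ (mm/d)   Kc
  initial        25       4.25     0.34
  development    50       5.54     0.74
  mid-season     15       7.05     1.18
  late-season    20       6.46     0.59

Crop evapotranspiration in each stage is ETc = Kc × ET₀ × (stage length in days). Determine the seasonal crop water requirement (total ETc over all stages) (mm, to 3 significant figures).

initial: 0.34 × 4.25 × 25 = 36.13 mm
development: 0.74 × 5.54 × 50 = 204.98 mm
mid-season: 1.18 × 7.05 × 15 = 124.79 mm
late-season: 0.59 × 6.46 × 20 = 76.23 mm
Seasonal total = 442.13 mm

442 mm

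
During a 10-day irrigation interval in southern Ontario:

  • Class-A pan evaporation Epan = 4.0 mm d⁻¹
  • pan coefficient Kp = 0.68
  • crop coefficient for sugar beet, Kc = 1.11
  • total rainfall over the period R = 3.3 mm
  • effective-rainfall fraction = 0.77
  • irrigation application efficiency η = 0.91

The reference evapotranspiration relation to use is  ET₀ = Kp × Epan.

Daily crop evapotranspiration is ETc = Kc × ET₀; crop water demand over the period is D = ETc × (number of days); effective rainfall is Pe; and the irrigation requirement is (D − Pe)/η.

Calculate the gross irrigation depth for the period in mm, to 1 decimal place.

30.4 mm

ET₀ = 0.68 × 4.0 = 2.7200 mm/d
ETc = Kc × ET₀ = 1.11 × 2.7200 = 3.0192 mm/d
Crop demand D = ETc × 10 d = 3.0192 × 10 = 30.192 mm
Pe = 0.77 × 3.3 = 2.541 mm
D − Pe = 30.192 − 2.541 = 27.651 mm
Gross irrigation = 27.651 / 0.91 = 30.386 mm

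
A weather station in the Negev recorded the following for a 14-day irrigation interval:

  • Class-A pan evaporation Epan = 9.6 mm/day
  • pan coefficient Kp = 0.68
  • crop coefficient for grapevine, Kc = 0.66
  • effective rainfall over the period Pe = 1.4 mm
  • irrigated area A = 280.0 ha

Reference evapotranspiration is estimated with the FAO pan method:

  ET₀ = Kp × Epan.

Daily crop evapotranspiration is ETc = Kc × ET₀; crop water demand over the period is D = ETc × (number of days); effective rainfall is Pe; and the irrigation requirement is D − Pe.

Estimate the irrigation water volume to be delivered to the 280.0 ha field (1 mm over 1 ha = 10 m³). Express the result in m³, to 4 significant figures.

ET₀ = 0.68 × 9.6 = 6.5280 mm/d
ETc = Kc × ET₀ = 0.66 × 6.5280 = 4.3085 mm/d
Crop demand D = ETc × 14 d = 4.3085 × 14 = 60.319 mm
D − Pe = 60.319 − 1.4 = 58.919 mm
Volume = 58.919 mm × 280.0 ha × 10 = 164973.2 m³

165000 m³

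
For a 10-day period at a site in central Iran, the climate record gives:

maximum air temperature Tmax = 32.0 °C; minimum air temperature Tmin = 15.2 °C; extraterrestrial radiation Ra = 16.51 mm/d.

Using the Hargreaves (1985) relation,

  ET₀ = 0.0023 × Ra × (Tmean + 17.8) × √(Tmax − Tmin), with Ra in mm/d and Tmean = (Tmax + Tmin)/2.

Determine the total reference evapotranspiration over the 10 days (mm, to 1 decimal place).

64.4 mm

Tmean = (32.0 + 15.2)/2 = 23.60 °C
ET₀ = 0.0023 × 16.51 × (23.60 + 17.8) × √16.8 = 0.0023 × 16.51 × 41.40 × 4.0988 = 6.4437 mm/d
Over 10 days: 6.4437 × 10 = 64.437 mm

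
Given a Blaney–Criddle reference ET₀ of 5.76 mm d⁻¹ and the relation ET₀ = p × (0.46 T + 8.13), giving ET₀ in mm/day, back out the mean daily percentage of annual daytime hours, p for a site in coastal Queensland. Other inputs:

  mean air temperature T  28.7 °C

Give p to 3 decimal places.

p = ET₀ / (0.46 T + 8.13) = 5.76 / (0.46 × 28.7 + 8.13) = 5.76 / 21.332 = 0.2700

0.270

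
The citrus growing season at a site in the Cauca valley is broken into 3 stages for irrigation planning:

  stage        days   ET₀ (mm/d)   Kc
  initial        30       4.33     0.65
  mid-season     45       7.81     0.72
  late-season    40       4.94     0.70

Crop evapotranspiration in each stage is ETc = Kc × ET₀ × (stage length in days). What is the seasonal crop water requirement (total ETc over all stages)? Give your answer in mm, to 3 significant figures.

476 mm

initial: 0.65 × 4.33 × 30 = 84.44 mm
mid-season: 0.72 × 7.81 × 45 = 253.04 mm
late-season: 0.70 × 4.94 × 40 = 138.32 mm
Seasonal total = 475.80 mm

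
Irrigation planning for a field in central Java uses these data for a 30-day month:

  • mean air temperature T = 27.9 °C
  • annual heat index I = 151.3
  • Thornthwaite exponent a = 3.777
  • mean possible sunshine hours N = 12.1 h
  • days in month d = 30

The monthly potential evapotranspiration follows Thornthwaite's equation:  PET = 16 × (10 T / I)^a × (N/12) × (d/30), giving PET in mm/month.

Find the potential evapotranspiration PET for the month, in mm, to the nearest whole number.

10T/I = 10 × 27.9 / 151.3 = 1.8440
(10T/I)^a = 1.8440^3.777 = 10.0874
Uncorrected PET = 16 × 10.0874 = 161.398 mm
Correction = (N/12)(d/30) = (12.1/12)(30/30) = 1.0083
PET = 161.398 × 1.0083 = 162.738 mm/month

163 mm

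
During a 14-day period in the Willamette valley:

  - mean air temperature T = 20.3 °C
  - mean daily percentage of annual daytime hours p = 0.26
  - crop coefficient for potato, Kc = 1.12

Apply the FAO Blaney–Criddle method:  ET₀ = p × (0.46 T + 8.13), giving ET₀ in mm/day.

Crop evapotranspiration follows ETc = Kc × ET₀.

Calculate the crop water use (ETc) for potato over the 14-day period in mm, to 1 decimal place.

ET₀ = 0.26 × (0.46 × 20.3 + 8.13) = 0.26 × 17.468 = 4.5417 mm/d
ETc = Kc × ET₀ = 1.12 × 4.5417 = 5.0867 mm/d
Over 14 days: 5.0867 × 14 = 71.214 mm

71.2 mm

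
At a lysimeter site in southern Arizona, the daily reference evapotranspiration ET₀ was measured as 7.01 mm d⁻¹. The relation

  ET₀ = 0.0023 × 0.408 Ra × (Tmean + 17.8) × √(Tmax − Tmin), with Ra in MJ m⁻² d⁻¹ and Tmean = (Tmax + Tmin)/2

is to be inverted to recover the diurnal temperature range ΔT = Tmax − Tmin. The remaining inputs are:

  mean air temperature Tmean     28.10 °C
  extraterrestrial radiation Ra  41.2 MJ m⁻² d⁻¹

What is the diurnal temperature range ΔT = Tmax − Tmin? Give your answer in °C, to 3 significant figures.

√ΔT = ET₀ / [0.0023 × 0.408 × Ra × (Tmean+17.8)] = 7.01 / (0.0023 × 16.8096 × 45.90) = 3.9502
ΔT = 3.9502² = 15.604 °C

15.6 °C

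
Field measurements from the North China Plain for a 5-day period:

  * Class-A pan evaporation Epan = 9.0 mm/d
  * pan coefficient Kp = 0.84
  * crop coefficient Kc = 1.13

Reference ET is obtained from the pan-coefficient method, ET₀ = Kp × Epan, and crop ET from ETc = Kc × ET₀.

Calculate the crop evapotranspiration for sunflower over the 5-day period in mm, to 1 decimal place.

42.7 mm

ET₀ = 0.84 × 9.0 = 7.5600 mm/d
ETc = Kc × ET₀ = 1.13 × 7.5600 = 8.5428 mm/d
Over 5 days: 8.5428 × 5 = 42.714 mm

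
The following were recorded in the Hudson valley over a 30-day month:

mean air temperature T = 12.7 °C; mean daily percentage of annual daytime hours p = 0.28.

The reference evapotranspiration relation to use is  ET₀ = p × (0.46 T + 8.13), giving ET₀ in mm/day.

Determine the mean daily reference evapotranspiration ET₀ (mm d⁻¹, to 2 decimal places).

3.91 mm d⁻¹

ET₀ = 0.28 × (0.46 × 12.7 + 8.13) = 0.28 × 13.972 = 3.9122 mm/d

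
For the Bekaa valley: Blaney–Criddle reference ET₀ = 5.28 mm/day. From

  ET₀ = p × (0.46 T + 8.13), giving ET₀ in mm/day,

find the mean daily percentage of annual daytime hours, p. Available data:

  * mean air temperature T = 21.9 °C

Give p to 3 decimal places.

0.290

p = ET₀ / (0.46 T + 8.13) = 5.28 / (0.46 × 21.9 + 8.13) = 5.28 / 18.204 = 0.2900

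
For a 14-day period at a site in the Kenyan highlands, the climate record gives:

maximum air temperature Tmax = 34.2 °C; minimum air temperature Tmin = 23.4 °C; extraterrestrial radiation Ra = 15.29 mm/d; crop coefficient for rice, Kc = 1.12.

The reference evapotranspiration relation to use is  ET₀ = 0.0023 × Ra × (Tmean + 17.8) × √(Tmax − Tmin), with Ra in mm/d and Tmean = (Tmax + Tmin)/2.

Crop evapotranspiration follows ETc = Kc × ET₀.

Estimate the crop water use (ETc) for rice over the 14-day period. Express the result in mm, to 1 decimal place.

Tmean = (34.2 + 23.4)/2 = 28.80 °C
ET₀ = 0.0023 × 15.29 × (28.80 + 17.8) × √10.8 = 0.0023 × 15.29 × 46.60 × 3.2863 = 5.3855 mm/d
ETc = Kc × ET₀ = 1.12 × 5.3855 = 6.0318 mm/d
Over 14 days: 6.0318 × 14 = 84.445 mm

84.4 mm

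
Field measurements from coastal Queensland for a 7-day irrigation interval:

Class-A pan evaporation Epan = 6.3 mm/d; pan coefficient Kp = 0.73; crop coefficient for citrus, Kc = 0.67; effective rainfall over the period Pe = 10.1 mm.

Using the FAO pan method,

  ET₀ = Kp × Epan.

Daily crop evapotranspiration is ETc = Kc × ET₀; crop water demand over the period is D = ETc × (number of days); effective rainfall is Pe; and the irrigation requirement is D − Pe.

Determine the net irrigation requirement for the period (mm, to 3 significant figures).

ET₀ = 0.73 × 6.3 = 4.5990 mm/d
ETc = Kc × ET₀ = 0.67 × 4.5990 = 3.0813 mm/d
Crop demand D = ETc × 7 d = 3.0813 × 7 = 21.569 mm
D − Pe = 21.569 − 10.1 = 11.469 mm

11.5 mm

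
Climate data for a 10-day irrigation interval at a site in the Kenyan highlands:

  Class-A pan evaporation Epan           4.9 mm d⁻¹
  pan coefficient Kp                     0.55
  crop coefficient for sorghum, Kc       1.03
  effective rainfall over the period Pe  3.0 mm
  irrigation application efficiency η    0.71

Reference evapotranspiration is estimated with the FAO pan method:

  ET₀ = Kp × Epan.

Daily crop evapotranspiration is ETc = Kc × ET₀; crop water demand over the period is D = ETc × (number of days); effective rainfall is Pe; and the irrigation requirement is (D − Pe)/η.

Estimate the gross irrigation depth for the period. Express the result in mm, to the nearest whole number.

ET₀ = 0.55 × 4.9 = 2.6950 mm/d
ETc = Kc × ET₀ = 1.03 × 2.6950 = 2.7759 mm/d
Crop demand D = ETc × 10 d = 2.7759 × 10 = 27.759 mm
D − Pe = 27.759 − 3.0 = 24.759 mm
Gross irrigation = 24.759 / 0.71 = 34.872 mm

35 mm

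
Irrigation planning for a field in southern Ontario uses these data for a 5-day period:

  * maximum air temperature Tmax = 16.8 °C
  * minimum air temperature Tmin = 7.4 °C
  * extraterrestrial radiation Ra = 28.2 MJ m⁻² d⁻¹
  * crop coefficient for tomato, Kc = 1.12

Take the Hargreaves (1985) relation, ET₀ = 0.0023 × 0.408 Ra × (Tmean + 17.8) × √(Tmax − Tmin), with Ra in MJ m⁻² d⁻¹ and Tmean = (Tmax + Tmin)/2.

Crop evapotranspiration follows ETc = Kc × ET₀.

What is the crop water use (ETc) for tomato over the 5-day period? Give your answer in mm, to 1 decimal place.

Tmean = (16.8 + 7.4)/2 = 12.10 °C
0.408 Ra = 0.408 × 28.2 = 11.5056 mm/d equivalent
ET₀ = 0.0023 × 11.5056 × (12.10 + 17.8) × √9.4 = 0.0023 × 11.5056 × 29.90 × 3.0659 = 2.4259 mm/d
ETc = Kc × ET₀ = 1.12 × 2.4259 = 2.7170 mm/d
Over 5 days: 2.7170 × 5 = 13.585 mm

13.6 mm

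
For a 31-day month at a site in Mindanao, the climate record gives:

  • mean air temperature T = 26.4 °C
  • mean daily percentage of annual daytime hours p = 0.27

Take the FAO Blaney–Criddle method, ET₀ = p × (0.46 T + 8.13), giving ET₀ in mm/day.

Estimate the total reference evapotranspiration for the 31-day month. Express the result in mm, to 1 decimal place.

ET₀ = 0.27 × (0.46 × 26.4 + 8.13) = 0.27 × 20.274 = 5.4740 mm/d
Monthly total = 5.4740 × 31 = 169.694 mm

169.7 mm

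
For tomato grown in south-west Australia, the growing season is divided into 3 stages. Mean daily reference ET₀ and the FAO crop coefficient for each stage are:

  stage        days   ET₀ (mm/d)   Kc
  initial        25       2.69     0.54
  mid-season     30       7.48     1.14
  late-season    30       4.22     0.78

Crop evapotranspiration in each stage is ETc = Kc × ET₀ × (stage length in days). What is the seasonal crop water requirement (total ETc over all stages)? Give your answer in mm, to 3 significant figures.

initial: 0.54 × 2.69 × 25 = 36.32 mm
mid-season: 1.14 × 7.48 × 30 = 255.82 mm
late-season: 0.78 × 4.22 × 30 = 98.75 mm
Seasonal total = 390.89 mm

391 mm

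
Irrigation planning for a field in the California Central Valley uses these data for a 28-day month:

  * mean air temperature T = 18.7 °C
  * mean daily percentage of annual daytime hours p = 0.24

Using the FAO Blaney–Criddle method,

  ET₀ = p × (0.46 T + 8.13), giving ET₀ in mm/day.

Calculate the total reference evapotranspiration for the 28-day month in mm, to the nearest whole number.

ET₀ = 0.24 × (0.46 × 18.7 + 8.13) = 0.24 × 16.732 = 4.0157 mm/d
Monthly total = 4.0157 × 28 = 112.440 mm

112 mm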